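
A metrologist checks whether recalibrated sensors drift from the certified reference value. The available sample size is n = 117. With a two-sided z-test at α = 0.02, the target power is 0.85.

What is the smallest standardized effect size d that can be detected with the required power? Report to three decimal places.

d ≈ 0.311

Required noncentrality: δ = z_{0.01} + z_{0.15} = 2.326 + 1.036 = 3.363.
(Lower-tail contribution to power is negligible for δ > 0.)
δ = d·√n ⇒ d = δ/√n = 3.363/√117 = 0.3109.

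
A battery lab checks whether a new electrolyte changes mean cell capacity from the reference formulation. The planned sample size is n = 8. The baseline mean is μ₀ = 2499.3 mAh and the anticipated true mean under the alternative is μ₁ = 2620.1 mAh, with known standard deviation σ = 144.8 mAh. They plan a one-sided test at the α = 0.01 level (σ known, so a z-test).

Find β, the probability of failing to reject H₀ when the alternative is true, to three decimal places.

Standardized effect: d = |μ₁ − μ₀| / σ = |2620.1 − 2499.3| / 144.8 = 0.8343
Noncentrality parameter: δ = d·√n = 0.8343 × √8 = 2.3596
Critical value for a one-sided test at α = 0.01: z_α = 2.326.
Power = P(Z > 2.326 − δ) = Φ(0.033) = 0.5133.
Type II error: β = 1 − power = 1 − 0.5133 = 0.4867.

β ≈ 0.487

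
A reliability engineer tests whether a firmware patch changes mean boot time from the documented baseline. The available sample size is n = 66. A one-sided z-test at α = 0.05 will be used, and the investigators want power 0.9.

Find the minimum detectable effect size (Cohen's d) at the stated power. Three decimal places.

Required noncentrality: δ = z_{0.05} + z_{0.10} = 1.645 + 1.282 = 2.926.
δ = d·√n ⇒ d = δ/√n = 2.926/√66 = 0.3602.

d ≈ 0.360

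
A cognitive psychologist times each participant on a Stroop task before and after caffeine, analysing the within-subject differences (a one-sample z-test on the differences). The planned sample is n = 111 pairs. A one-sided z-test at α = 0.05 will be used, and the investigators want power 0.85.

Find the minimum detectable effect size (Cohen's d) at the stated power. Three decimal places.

Required noncentrality: δ = z_{0.05} + z_{0.15} = 1.645 + 1.036 = 2.681.
δ = d·√n ⇒ d = δ/√n = 2.681/√111 = 0.2545.

d ≈ 0.254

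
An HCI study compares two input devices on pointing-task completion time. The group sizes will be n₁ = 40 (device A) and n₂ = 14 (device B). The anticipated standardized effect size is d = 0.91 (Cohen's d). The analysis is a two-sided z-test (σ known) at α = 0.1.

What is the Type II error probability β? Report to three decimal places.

Noncentrality parameter: δ = d / √(1/n₁ + 1/n₂) = 0.91 / √(1/40 + 1/14) = 2.9305
Two-sided α = 0.1 → critical value z_{0.05} = 1.645.
Power = Φ(δ − 1.645) + Φ(−δ − 1.645) = Φ(1.286) + Φ(-4.575) = 0.9007 + 0.0000 = 0.9007.
Type II error: β = 1 − power = 1 − 0.9007 = 0.0993.

β ≈ 0.099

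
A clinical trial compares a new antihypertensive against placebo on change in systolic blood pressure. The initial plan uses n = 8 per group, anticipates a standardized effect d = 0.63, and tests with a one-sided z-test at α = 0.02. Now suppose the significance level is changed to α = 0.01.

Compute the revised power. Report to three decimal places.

Power ≈ 0.143

δ = d·√(n/2) = 0.63 × √(8/2) = 1.2600 (unchanged). New critical value: z_{0.01} = 2.326.
Revised power = P(Z > 2.326 − δ) = Φ(-1.066) = 0.1431.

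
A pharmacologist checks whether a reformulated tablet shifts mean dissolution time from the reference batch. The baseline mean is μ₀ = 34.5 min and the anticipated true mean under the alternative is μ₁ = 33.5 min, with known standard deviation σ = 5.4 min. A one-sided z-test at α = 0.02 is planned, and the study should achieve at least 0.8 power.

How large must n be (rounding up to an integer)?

Standardized effect: d = |μ₁ − μ₀| / σ = |33.5 − 34.5| / 5.4 = 0.1852
For power 0.8 need Φ(δ − z_{0.02}) = 0.8, so δ = z_{0.02} + z_{0.20} = 2.054 + 0.842 = 2.895.
δ = d·√n ⇒ n = (δ/d)² = (2.895 / 0.1852)² = 244.45.
Round up to the next whole unit.

n = 245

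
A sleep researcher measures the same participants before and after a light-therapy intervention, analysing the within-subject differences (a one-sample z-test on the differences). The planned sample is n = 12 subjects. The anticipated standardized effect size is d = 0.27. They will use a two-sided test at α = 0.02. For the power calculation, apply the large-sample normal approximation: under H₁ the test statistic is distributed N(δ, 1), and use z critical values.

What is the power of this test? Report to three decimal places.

Power ≈ 0.083

Noncentrality parameter: δ = d·√n = 0.27 × √12 = 0.9353
Critical value for a two-sided test at α = 0.02: z_{α/2} = 2.326.
Power = Φ(δ − 2.326) + Φ(−δ − 2.326) = Φ(-1.391) + Φ(-3.262) = 0.0821 + 0.0006 = 0.0827.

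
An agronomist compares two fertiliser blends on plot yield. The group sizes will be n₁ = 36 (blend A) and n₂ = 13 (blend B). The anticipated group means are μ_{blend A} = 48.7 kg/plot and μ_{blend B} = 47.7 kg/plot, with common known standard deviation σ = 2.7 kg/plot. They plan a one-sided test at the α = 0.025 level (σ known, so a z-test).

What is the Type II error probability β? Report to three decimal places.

Standardized effect: d = |μ_{blend A} − μ_{blend B}| / σ = |48.7 − 47.7| / 2.7 = 0.3704
Noncentrality parameter: δ = d / √(1/n₁ + 1/n₂) = 0.3704 / √(1/36 + 1/13) = 1.1446
Critical value for a one-sided test at α = 0.025: z_α = 1.960.
Power = P(Z > 1.960 − δ) = Φ(-0.815) = 0.2074.
Type II error: β = 1 − power = 1 − 0.2074 = 0.7926.

β ≈ 0.793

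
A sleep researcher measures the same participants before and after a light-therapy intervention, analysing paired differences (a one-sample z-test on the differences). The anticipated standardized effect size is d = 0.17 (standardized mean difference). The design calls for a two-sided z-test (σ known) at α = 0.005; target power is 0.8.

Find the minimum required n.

n = 461

Set Φ(δ − 2.807) = 0.8; then δ − 2.807 = Φ⁻¹(0.8) = 0.842, giving δ = 3.649.
(Ignoring the negligible lower-tail rejection probability gives the usual closed-form inversion.)
δ = d·√n ⇒ n = (δ/d)² = (3.649 / 0.17)² = 460.65.
Rounding up, n = 461.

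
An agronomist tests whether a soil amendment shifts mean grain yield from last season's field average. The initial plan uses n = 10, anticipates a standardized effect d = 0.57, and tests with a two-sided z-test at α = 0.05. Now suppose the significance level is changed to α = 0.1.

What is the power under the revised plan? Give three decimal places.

Power ≈ 0.563

δ = d·√n = 0.57 × √10 = 1.8025 (unchanged). New critical value: z_{0.05} = 1.645.
Revised power = Φ(δ − 1.645) + Φ(−δ − 1.645) = Φ(0.158) + Φ(-3.447) = 0.5626 + 0.0003 = 0.5629.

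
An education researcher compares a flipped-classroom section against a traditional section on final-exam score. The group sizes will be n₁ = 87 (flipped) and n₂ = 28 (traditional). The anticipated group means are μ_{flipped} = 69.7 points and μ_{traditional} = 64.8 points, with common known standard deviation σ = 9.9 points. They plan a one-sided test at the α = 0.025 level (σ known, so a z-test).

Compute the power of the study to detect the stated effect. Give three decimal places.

Power ≈ 0.625

Standardized effect: d = |μ_{flipped} − μ_{traditional}| / σ = |69.7 − 64.8| / 9.9 = 0.4949
Noncentrality parameter: δ = d / √(1/n₁ + 1/n₂) = 0.4949 / √(1/87 + 1/28) = 2.2780
Critical value for a one-sided test at α = 0.025: z_α = 1.960.
Power = P(Z > 1.960 − δ) = Φ(0.318) = 0.6248.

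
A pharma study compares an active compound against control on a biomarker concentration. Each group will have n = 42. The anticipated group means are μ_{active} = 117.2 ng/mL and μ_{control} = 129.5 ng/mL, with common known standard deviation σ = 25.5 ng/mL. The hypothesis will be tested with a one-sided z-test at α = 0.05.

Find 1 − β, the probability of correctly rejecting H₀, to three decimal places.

Standardized effect: d = |μ_{active} − μ_{control}| / σ = |117.2 − 129.5| / 25.5 = 0.4824
Noncentrality parameter: δ = d·√(n/2) = 0.4824 × √(42/2) = 2.2104
One-sided α = 0.05 → critical value z_{0.05} = 1.645.
Power = P(Z > 1.645 − δ) = Φ(0.566) = 0.7142.

Power ≈ 0.714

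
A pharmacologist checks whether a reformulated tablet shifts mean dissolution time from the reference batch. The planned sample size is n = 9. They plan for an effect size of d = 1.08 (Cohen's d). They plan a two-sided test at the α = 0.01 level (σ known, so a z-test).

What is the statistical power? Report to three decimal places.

Noncentrality parameter: δ = d·√n = 1.08 × √9 = 3.2400
Critical value for a two-sided test at α = 0.01: z_{α/2} = 2.576.
Power = Φ(δ − 2.576) + Φ(−δ − 2.576) = Φ(0.664) + Φ(-5.816) = 0.7467 + 0.0000 = 0.7467.

Power ≈ 0.747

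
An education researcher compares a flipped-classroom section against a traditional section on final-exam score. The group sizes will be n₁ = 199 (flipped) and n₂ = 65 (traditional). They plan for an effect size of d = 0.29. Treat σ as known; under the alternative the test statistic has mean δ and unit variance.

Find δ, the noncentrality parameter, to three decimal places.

δ ≈ 2.030

The noncentrality parameter scales effect size by the design's sample-size factor: δ = d / √(1/n₁ + 1/n₂) = 0.29 / √(1/199 + 1/65) = 2.0299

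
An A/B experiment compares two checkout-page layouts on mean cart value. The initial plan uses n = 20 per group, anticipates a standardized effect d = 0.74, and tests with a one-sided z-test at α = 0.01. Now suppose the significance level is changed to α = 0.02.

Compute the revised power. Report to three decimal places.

δ = d·√(n/2) = 0.74 × √(20/2) = 2.3401 (unchanged). New critical value: z_{0.02} = 2.054.
Revised power = P(Z > 2.054 − δ) = Φ(0.286) = 0.6127.

Power ≈ 0.613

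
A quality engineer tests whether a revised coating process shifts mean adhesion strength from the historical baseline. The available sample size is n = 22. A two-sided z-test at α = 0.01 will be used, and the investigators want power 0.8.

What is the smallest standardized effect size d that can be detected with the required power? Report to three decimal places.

d ≈ 0.729

Need Φ(δ − 2.576) = 0.8, so δ = 2.576 + 0.842 = 3.417.
(Lower-tail contribution to power is negligible for δ > 0.)
δ = d·√n ⇒ d = δ/√n = 3.417/√22 = 0.7286.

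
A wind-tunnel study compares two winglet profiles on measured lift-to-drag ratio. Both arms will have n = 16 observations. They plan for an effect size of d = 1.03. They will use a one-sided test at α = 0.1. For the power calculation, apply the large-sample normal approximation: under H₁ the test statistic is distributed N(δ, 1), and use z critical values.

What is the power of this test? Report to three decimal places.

Power ≈ 0.949

Noncentrality parameter: δ = d·√(n/2) = 1.03 × √(16/2) = 2.9133
Critical value for a one-sided test at α = 0.1: z_α = 1.282.
Power = Φ(δ − 1.282) = Φ(1.632) = 0.9486.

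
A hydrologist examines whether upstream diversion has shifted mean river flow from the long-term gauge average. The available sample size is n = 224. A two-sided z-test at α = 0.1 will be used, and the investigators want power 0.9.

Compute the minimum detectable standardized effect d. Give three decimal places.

d ≈ 0.196

Need Φ(δ − 1.645) = 0.9, so δ = 1.645 + 1.282 = 2.926.
(The second rejection-region term Φ(−δ − z_{α/2}) is negligible and dropped.)
δ = d·√n ⇒ d = δ/√n = 2.926/√224 = 0.1955.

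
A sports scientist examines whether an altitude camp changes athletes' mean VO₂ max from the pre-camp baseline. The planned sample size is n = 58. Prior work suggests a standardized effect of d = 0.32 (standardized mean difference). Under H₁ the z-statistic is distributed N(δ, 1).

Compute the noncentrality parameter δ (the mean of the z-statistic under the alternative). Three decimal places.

δ = d·√n = 0.32 × √58 = 2.4370

δ ≈ 2.437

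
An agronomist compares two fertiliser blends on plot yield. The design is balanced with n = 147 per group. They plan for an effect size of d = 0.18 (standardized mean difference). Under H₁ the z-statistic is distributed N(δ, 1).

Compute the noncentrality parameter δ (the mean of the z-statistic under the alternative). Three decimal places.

δ ≈ 1.543

The noncentrality parameter scales effect size by the design's sample-size factor: δ = d·√(n/2) = 0.18 × √(147/2) = 1.5432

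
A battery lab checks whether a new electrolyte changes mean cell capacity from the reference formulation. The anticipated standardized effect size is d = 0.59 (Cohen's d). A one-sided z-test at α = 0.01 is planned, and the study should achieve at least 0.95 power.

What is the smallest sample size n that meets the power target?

For power 0.95 need Φ(δ − z_{0.01}) = 0.95, so δ = z_{0.01} + z_{0.05} = 2.326 + 1.645 = 3.971.
δ = d·√n ⇒ n = (δ/d)² = (3.971 / 0.59)² = 45.30.
Rounding up, n = 46.

n = 46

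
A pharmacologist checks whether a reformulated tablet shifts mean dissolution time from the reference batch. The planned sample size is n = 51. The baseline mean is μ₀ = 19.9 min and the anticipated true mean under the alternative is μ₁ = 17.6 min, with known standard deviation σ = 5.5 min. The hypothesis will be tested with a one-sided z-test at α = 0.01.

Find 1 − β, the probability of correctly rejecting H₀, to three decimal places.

Standardized effect: d = |μ₁ − μ₀| / σ = |17.6 − 19.9| / 5.5 = 0.4182
Noncentrality parameter: δ = d·√n = 0.4182 × √51 = 2.9864
One-sided α = 0.01 → critical value z_{0.01} = 2.326.
Power = Φ(δ − 2.326) = Φ(0.660) = 0.7454.

Power ≈ 0.745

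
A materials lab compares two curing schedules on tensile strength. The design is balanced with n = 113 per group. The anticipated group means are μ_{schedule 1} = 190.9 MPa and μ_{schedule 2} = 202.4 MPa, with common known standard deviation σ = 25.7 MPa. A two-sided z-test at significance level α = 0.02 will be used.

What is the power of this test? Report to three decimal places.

Standardized effect: d = |μ_{schedule 1} − μ_{schedule 2}| / σ = |190.9 − 202.4| / 25.7 = 0.4475
Noncentrality parameter: λ = d·√(n/2) = 0.4475 × √(113/2) = 3.3635
Critical value for a two-sided test at α = 0.02: z_{α/2} = 2.326.
Power = Φ(λ − 2.326) + Φ(−λ − 2.326) = Φ(1.037) + Φ(-5.690) = 0.8502 + 0.0000 = 0.8502.

Power ≈ 0.850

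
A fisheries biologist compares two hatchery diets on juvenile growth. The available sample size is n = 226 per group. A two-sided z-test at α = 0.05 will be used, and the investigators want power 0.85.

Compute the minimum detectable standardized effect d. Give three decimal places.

Need Φ(δ − 1.960) = 0.85, so δ = 1.960 + 1.036 = 2.996.
(Lower-tail contribution to power is negligible for δ > 0.)
δ = d·√(n/2) ⇒ d = δ/√(n/2) = 2.996/√(226/2) = 0.2819.

d ≈ 0.282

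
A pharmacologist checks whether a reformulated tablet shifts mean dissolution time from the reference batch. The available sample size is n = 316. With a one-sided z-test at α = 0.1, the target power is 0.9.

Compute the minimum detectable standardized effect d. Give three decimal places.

Required noncentrality: δ = z_{0.1} + z_{0.10} = 1.282 + 1.282 = 2.563.
δ = d·√n ⇒ d = δ/√n = 2.563/√316 = 0.1442.

d ≈ 0.144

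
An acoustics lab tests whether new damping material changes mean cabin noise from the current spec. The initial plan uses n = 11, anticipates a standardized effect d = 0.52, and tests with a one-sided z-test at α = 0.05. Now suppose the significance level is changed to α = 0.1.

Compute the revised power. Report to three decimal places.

δ = d·√n = 0.52 × √11 = 1.7246 (unchanged). New critical value: z_{0.1} = 1.282.
Revised power = P(Z > 1.282 − δ) = Φ(0.443) = 0.6712.

Power ≈ 0.671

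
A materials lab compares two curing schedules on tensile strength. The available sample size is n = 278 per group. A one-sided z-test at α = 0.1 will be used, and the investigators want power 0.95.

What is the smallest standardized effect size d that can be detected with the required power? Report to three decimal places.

d ≈ 0.248

Need Φ(δ − 1.282) = 0.95, so δ = 1.282 + 1.645 = 2.926.
δ = d·√(n/2) ⇒ d = δ/√(n/2) = 2.926/√(278/2) = 0.2482.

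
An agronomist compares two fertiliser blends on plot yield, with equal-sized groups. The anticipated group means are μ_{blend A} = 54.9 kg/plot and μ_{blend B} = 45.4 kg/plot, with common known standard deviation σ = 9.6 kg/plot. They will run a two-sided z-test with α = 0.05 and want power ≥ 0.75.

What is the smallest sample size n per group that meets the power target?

Standardized effect: d = |μ_{blend A} − μ_{blend B}| / σ = |54.9 − 45.4| / 9.6 = 0.9896
For power 0.75 need Φ(δ − z_{0.025}) = 0.75, so δ = z_{0.025} + z_{0.25} = 1.960 + 0.674 = 2.634.
(Ignoring the negligible lower-tail rejection probability gives the usual closed-form inversion.)
δ = d·√(n/2) ⇒ n = 2(δ/d)² = 2 × (2.634 / 0.9896)² = 14.17.
Rounding up, n = 15 per group.

n = 15 per group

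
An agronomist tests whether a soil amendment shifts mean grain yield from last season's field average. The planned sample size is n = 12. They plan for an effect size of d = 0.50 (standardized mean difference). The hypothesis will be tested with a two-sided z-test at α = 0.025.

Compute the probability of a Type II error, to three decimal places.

β ≈ 0.695

Noncentrality parameter: δ = d·√n = 0.50 × √12 = 1.7321
Critical value for a two-sided test at α = 0.025: z_{α/2} = 2.241.
Power = Φ(δ − 2.241) + Φ(−δ − 2.241) = Φ(-0.509) + Φ(-3.973) = 0.3053 + 0.0000 = 0.3053.
Type II error: β = 1 − power = 1 − 0.3053 = 0.6947.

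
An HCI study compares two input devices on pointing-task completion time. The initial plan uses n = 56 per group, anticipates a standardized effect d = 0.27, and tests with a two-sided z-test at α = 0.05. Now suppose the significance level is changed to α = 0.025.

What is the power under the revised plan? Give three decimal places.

Power ≈ 0.208

δ = d·√(n/2) = 0.27 × √(56/2) = 1.4287 (unchanged). New critical value: z_{0.0125} = 2.241.
Revised power = Φ(δ − 2.241) + Φ(−δ − 2.241) = Φ(-0.813) + Φ(-3.670) = 0.2082 + 0.0001 = 0.2083.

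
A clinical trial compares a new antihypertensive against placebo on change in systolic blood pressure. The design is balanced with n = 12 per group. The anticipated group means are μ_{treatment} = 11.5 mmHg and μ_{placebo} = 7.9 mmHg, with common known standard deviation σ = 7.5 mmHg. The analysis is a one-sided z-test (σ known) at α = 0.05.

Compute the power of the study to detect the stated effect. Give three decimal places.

Standardized effect: d = |μ_{treatment} − μ_{placebo}| / σ = |11.5 − 7.9| / 7.5 = 0.4800
Noncentrality parameter: λ = d·√(n/2) = 0.4800 × √(12/2) = 1.1758
One-sided α = 0.05 → critical value z_{0.05} = 1.645.
Power = P(Z > 1.645 − λ) = Φ(-0.469) = 0.3195.

Power ≈ 0.319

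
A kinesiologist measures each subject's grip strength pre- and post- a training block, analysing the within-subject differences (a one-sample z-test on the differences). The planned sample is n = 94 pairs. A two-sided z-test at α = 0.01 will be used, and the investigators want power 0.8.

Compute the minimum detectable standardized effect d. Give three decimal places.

Need Φ(δ − 2.576) = 0.8, so δ = 2.576 + 0.842 = 3.417.
(The second rejection-region term Φ(−δ − z_{α/2}) is negligible and dropped.)
δ = d·√n ⇒ d = δ/√n = 3.417/√94 = 0.3525.

d ≈ 0.352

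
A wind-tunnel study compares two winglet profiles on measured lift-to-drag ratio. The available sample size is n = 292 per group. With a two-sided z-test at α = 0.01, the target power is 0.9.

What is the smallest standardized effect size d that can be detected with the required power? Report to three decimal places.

d ≈ 0.319

Required noncentrality: δ = z_{0.005} + z_{0.10} = 2.576 + 1.282 = 3.857.
(Lower-tail contribution to power is negligible for δ > 0.)
δ = d·√(n/2) ⇒ d = δ/√(n/2) = 3.857/√(292/2) = 0.3192.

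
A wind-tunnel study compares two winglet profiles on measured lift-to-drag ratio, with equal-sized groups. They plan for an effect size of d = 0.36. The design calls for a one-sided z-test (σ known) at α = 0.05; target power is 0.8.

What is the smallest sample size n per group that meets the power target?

n = 96 per group

For power 0.8 need Φ(δ − z_{0.05}) = 0.8, so δ = z_{0.05} + z_{0.20} = 1.645 + 0.842 = 2.486.
δ = d·√(n/2) ⇒ n = 2(δ/d)² = 2 × (2.486 / 0.36)² = 95.41.
Rounding up, n = 96 per group.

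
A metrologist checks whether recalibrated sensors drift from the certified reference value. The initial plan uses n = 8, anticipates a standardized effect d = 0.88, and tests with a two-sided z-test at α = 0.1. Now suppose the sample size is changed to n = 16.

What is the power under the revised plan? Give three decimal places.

With n = 16: δ = d·√n = 0.88 × √16 = 3.5200. Critical value z_{0.05} = 1.645.
Revised power = Φ(δ − 1.645) + Φ(−δ − 1.645) = Φ(1.875) + Φ(-5.165) = 0.9696 + 0.0000 = 0.9696.

Power ≈ 0.970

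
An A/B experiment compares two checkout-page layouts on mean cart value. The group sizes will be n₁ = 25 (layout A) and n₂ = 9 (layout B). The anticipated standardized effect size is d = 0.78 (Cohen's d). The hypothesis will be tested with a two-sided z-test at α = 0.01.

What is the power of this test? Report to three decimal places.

Noncentrality parameter: δ = d / √(1/n₁ + 1/n₂) = 0.78 / √(1/25 + 1/9) = 2.0065
Two-sided α = 0.01 → critical value z_{0.005} = 2.576.
Power = Φ(δ − 2.576) + Φ(−δ − 2.576) = Φ(-0.569) + Φ(-4.582) = 0.2846 + 0.0000 = 0.2846.

Power ≈ 0.285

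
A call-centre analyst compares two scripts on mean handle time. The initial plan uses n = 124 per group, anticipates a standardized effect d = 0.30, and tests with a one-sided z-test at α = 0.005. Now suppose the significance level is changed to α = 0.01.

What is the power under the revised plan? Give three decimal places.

δ = d·√(n/2) = 0.30 × √(124/2) = 2.3622 (unchanged). New critical value: z_{0.01} = 2.326.
Revised power = P(Z > 2.326 − δ) = Φ(0.036) = 0.5143.

Power ≈ 0.514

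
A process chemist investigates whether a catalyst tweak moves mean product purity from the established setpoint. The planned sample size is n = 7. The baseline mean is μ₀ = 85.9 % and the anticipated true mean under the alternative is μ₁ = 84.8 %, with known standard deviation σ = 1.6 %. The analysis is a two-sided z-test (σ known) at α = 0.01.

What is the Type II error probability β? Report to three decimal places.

Standardized effect: d = |μ₁ − μ₀| / σ = |84.8 − 85.9| / 1.6 = 0.6875
Noncentrality parameter: δ = d·√n = 0.6875 × √7 = 1.8190
Critical value for a two-sided test at α = 0.01: z_{α/2} = 2.576.
Power = Φ(δ − 2.576) + Φ(−δ − 2.576) = Φ(-0.757) + Φ(-4.395) = 0.2246 + 0.0000 = 0.2246.
Type II error: β = 1 − power = 1 − 0.2246 = 0.7754.

β ≈ 0.775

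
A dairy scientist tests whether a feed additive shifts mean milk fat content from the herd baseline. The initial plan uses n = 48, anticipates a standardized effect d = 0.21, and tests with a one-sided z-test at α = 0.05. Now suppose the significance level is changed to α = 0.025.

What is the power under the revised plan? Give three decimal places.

δ = d·√n = 0.21 × √48 = 1.4549 (unchanged). New critical value: z_{0.025} = 1.960.
Revised power = Φ(δ − 1.960) = Φ(-0.505) = 0.3068.

Power ≈ 0.307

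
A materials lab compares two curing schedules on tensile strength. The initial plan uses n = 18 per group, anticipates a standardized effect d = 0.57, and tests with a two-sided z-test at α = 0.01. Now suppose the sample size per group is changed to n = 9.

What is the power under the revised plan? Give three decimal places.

Power ≈ 0.086

With n = 9 per group: δ = d·√(n/2) = 0.57 × √(9/2) = 1.2092. Critical value z_{0.005} = 2.576.
Revised power = Φ(δ − 2.576) + Φ(−δ − 2.576) = Φ(-1.367) + Φ(-3.785) = 0.0859 + 0.0001 = 0.0859.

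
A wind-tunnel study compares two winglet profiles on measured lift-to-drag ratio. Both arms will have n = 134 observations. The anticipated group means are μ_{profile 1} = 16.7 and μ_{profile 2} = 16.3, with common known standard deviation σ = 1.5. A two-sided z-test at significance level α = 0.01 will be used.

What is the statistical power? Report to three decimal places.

Standardized effect: d = |μ_{profile 1} − μ_{profile 2}| / σ = |16.7 − 16.3| / 1.5 = 0.2667
Noncentrality parameter: δ = d·√(n/2) = 0.2667 × √(134/2) = 2.1828
Two-sided α = 0.01 → critical value z_{0.005} = 2.576.
Power = Φ(δ − 2.576) + Φ(−δ − 2.576) = Φ(-0.393) + Φ(-4.759) = 0.3471 + 0.0000 = 0.3471.

Power ≈ 0.347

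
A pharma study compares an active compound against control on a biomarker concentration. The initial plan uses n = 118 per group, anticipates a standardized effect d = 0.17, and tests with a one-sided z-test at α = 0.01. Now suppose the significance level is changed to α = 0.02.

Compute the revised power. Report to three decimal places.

δ = d·√(n/2) = 0.17 × √(118/2) = 1.3058 (unchanged). New critical value: z_{0.02} = 2.054.
Revised power = Φ(δ − 2.054) = Φ(-0.748) = 0.2272.

Power ≈ 0.227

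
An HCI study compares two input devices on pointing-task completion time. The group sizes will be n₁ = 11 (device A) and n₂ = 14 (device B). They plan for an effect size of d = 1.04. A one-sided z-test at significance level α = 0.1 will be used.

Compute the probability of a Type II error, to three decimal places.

Noncentrality parameter: δ = d / √(1/n₁ + 1/n₂) = 1.04 / √(1/11 + 1/14) = 2.5812
Critical value for a one-sided test at α = 0.1: z_α = 1.282.
Power = P(Z > 1.282 − δ) = Φ(1.300) = 0.9031.
Type II error: β = 1 − power = 1 − 0.9031 = 0.0969.

β ≈ 0.097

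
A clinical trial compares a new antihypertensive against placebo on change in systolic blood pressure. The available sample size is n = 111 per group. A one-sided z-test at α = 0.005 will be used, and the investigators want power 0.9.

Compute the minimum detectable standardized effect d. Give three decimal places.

d ≈ 0.518

Required noncentrality: δ = z_{0.005} + z_{0.10} = 2.576 + 1.282 = 3.857.
δ = d·√(n/2) ⇒ d = δ/√(n/2) = 3.857/√(111/2) = 0.5178.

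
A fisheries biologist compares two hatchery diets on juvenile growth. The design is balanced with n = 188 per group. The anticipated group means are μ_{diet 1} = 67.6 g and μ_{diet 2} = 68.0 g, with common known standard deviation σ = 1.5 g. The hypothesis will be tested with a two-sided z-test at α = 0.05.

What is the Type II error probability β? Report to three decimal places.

Standardized effect: d = |μ_{diet 1} − μ_{diet 2}| / σ = |67.6 − 68.0| / 1.5 = 0.2667
Noncentrality parameter: δ = d·√(n/2) = 0.2667 × √(188/2) = 2.5854
Critical value for a two-sided test at α = 0.05: z_{α/2} = 1.960.
Power = Φ(δ − 1.960) + Φ(−δ − 1.960) = Φ(0.625) + Φ(-4.545) = 0.7342 + 0.0000 = 0.7342.
Type II error: β = 1 − power = 1 − 0.7342 = 0.2658.

β ≈ 0.266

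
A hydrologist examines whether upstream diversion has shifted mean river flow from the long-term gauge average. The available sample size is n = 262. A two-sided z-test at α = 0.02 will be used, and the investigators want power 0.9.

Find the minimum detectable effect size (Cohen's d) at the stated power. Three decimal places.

d ≈ 0.223

Required noncentrality: δ = z_{0.01} + z_{0.10} = 2.326 + 1.282 = 3.608.
(Lower-tail contribution to power is negligible for δ > 0.)
δ = d·√n ⇒ d = δ/√n = 3.608/√262 = 0.2229.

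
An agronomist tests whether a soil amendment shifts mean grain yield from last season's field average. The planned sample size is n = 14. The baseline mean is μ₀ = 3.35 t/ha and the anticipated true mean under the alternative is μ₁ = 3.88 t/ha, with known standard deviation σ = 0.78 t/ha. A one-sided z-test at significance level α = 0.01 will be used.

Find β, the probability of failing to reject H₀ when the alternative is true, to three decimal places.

β ≈ 0.414

Standardized effect: d = |μ₁ − μ₀| / σ = |3.88 − 3.35| / 0.78 = 0.6795
Noncentrality parameter: δ = d·√n = 0.6795 × √14 = 2.5424
Critical value for a one-sided test at α = 0.01: z_α = 2.326.
Power = P(Z > 2.326 − δ) = Φ(0.216) = 0.5855.
Type II error: β = 1 − power = 1 − 0.5855 = 0.4145.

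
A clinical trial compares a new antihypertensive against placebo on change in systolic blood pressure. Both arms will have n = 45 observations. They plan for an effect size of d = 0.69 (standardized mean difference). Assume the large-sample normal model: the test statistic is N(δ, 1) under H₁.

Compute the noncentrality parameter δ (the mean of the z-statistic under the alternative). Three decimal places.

δ = d·√(n/2) = 0.69 × √(45/2) = 3.2730

δ ≈ 3.273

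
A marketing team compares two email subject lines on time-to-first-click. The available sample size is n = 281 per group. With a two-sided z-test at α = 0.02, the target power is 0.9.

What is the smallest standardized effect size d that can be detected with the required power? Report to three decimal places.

d ≈ 0.304

Required noncentrality: δ = z_{0.01} + z_{0.10} = 2.326 + 1.282 = 3.608.
(The second rejection-region term Φ(−δ − z_{α/2}) is negligible and dropped.)
δ = d·√(n/2) ⇒ d = δ/√(n/2) = 3.608/√(281/2) = 0.3044.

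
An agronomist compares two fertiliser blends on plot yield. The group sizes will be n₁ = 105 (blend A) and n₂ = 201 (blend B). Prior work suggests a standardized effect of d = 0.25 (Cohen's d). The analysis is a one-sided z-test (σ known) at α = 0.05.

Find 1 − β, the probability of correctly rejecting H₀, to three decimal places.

Noncentrality parameter: δ = d / √(1/n₁ + 1/n₂) = 0.25 / √(1/105 + 1/201) = 2.0762
One-sided α = 0.05 → critical value z_{0.05} = 1.645.
Power = Φ(δ − 1.645) = Φ(0.431) = 0.6669.

Power ≈ 0.667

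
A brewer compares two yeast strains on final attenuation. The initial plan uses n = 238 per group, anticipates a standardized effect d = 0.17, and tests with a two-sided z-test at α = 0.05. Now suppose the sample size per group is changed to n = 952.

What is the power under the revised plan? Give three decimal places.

With n = 952 per group: δ = d·√(n/2) = 0.17 × √(952/2) = 3.7090. Critical value z_{0.025} = 1.960.
Revised power = Φ(δ − 1.960) + Φ(−δ − 1.960) = Φ(1.749) + Φ(-5.669) = 0.9599 + 0.0000 = 0.9599.

Power ≈ 0.960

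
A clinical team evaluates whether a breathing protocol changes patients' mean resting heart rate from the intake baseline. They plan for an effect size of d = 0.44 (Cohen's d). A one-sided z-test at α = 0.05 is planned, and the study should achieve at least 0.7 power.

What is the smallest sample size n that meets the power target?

Set Φ(δ − 1.645) = 0.7; then δ − 1.645 = Φ⁻¹(0.7) = 0.524, giving δ = 2.169.
δ = d·√n ⇒ n = (δ/d)² = (2.169 / 0.44)² = 24.31.
Rounding up, n = 25.

n = 25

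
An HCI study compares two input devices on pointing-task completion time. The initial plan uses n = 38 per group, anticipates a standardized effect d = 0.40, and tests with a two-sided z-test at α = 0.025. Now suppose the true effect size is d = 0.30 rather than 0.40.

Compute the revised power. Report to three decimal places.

With d = 0.30: δ = d·√(n/2) = 0.30 × √(38/2) = 1.3077. Critical value z_{0.0125} = 2.241.
Revised power = Φ(δ − 2.241) + Φ(−δ − 2.241) = Φ(-0.934) + Φ(-3.549) = 0.1752 + 0.0002 = 0.1754.

Power ≈ 0.175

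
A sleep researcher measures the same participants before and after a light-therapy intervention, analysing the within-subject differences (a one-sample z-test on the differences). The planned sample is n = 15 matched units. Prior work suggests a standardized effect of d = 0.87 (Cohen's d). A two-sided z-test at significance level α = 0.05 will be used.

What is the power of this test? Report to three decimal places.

Power ≈ 0.921

Noncentrality parameter: δ = d·√n = 0.87 × √15 = 3.3695
Two-sided α = 0.05 → critical value z_{0.025} = 1.960.
Power = Φ(δ − 1.960) + Φ(−δ − 1.960) = Φ(1.410) + Φ(-5.329) = 0.9207 + 0.0000 = 0.9207.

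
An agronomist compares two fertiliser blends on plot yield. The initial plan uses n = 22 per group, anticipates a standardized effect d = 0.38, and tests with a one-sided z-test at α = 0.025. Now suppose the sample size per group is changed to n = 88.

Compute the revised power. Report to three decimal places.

Power ≈ 0.712

With n = 88 per group: δ = d·√(n/2) = 0.38 × √(88/2) = 2.5206. Critical value z_{0.025} = 1.960.
Revised power = P(Z > 1.960 − δ) = Φ(0.561) = 0.7125.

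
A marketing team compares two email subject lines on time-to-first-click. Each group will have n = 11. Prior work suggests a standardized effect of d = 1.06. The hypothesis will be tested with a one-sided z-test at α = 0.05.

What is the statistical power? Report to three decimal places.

Noncentrality parameter: δ = d·√(n/2) = 1.06 × √(11/2) = 2.4859
Critical value for a one-sided test at α = 0.05: z_α = 1.645.
Power = P(Z > 1.645 − δ) = Φ(0.841) = 0.7998.

Power ≈ 0.800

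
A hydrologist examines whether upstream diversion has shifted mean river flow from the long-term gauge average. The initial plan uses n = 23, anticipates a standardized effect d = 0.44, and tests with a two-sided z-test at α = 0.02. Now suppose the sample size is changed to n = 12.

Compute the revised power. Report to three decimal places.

With n = 12: δ = d·√n = 0.44 × √12 = 1.5242. Critical value z_{0.01} = 2.326.
Revised power = Φ(δ − 2.326) + Φ(−δ − 2.326) = Φ(-0.802) + Φ(-3.851) = 0.2112 + 0.0001 = 0.2113.

Power ≈ 0.211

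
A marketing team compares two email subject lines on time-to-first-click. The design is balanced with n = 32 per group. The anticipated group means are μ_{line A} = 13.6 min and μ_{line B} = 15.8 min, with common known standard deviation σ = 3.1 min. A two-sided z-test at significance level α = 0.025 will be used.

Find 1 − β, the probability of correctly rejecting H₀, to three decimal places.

Power ≈ 0.725

Standardized effect: d = |μ_{line A} − μ_{line B}| / σ = |13.6 − 15.8| / 3.1 = 0.7097
Noncentrality parameter: δ = d·√(n/2) = 0.7097 × √(32/2) = 2.8387
Critical value for a two-sided test at α = 0.025: z_{α/2} = 2.241.
Power = Φ(δ − 2.241) + Φ(−δ − 2.241) = Φ(0.597) + Φ(-5.080) = 0.7248 + 0.0000 = 0.7248.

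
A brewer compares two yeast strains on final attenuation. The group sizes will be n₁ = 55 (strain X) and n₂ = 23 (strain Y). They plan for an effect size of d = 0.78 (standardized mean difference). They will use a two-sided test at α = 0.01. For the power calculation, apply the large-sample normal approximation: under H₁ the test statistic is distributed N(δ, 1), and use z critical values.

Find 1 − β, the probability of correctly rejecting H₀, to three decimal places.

Noncentrality parameter: δ = d / √(1/n₁ + 1/n₂) = 0.78 / √(1/55 + 1/23) = 3.1412
Critical value for a two-sided test at α = 0.01: z_{α/2} = 2.576.
Power = Φ(δ − 2.576) + Φ(−δ − 2.576) = Φ(0.565) + Φ(-5.717) = 0.7141 + 0.0000 = 0.7141.

Power ≈ 0.714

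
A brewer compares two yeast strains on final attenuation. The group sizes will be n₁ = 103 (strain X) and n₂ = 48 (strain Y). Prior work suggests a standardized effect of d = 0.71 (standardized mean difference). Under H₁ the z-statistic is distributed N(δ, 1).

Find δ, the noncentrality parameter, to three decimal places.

δ = d / √(1/n₁ + 1/n₂) = 0.71 / √(1/103 + 1/48) = 4.0626

δ ≈ 4.063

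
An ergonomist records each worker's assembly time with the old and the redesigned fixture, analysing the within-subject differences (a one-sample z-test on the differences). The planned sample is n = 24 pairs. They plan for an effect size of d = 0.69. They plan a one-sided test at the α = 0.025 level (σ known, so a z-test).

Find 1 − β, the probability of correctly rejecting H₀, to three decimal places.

Power ≈ 0.922

Noncentrality parameter: δ = d·√n = 0.69 × √24 = 3.3803
Critical value for a one-sided test at α = 0.025: z_α = 1.960.
Power = P(Z > 1.960 − δ) = Φ(1.420) = 0.9222.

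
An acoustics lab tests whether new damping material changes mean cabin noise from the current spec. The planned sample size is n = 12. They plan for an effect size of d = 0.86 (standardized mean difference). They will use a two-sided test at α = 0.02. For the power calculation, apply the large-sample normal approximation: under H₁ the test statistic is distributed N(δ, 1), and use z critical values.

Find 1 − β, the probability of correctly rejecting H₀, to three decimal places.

Power ≈ 0.743

Noncentrality parameter: δ = d·√n = 0.86 × √12 = 2.9791
Two-sided α = 0.02 → critical value z_{0.01} = 2.326.
Power = Φ(δ − 2.326) + Φ(−δ − 2.326) = Φ(0.653) + Φ(-5.305) = 0.7431 + 0.0000 = 0.7431.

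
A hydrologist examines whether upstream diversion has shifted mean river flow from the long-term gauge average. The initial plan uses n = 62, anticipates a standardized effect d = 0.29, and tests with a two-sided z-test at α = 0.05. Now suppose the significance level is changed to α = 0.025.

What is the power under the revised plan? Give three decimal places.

δ = d·√n = 0.29 × √62 = 2.2835 (unchanged). New critical value: z_{0.0125} = 2.241.
Revised power = Φ(δ − 2.241) + Φ(−δ − 2.241) = Φ(0.042) + Φ(-4.525) = 0.5168 + 0.0000 = 0.5168.

Power ≈ 0.517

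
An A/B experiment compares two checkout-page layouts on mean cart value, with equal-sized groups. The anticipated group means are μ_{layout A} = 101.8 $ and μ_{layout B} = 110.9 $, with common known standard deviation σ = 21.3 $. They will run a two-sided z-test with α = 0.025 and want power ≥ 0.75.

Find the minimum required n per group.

n = 94 per group

Standardized effect: d = |μ_{layout A} − μ_{layout B}| / σ = |101.8 − 110.9| / 21.3 = 0.4272
For power 0.75 need Φ(δ − z_{0.0125}) = 0.75, so δ = z_{0.0125} + z_{0.25} = 2.241 + 0.674 = 2.916.
(The Φ(−δ − z_{α/2}) term is vanishingly small for δ > 0 and is dropped in the standard sample-size formula.)
δ = d·√(n/2) ⇒ n = 2(δ/d)² = 2 × (2.916 / 0.4272)² = 93.16.
Round up to the next whole unit.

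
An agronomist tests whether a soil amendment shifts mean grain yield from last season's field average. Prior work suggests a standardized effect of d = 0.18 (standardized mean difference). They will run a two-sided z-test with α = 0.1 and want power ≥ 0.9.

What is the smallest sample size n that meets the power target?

n = 265

Set Φ(δ − 1.645) = 0.9; then δ − 1.645 = Φ⁻¹(0.9) = 1.282, giving δ = 2.926.
(Ignoring the negligible lower-tail rejection probability gives the usual closed-form inversion.)
δ = d·√n ⇒ n = (δ/d)² = (2.926 / 0.18)² = 264.32.
Round up to the next whole unit.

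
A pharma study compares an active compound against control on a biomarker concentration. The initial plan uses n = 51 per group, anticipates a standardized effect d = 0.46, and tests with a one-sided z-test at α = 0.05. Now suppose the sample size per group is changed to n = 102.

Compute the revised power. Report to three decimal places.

Power ≈ 0.950

With n = 102 per group: δ = d·√(n/2) = 0.46 × √(102/2) = 3.2851. Critical value z_{0.05} = 1.645.
Revised power = Φ(δ − 1.645) = Φ(1.640) = 0.9495.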